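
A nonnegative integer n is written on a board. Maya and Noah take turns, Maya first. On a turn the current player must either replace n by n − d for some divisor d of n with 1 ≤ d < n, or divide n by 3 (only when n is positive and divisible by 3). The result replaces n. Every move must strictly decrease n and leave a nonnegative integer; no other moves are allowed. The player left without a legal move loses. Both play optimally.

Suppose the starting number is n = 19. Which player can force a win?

Noah wins.

Positions with no move are L. A position that does have a move is losing for the player to move precisely when every available move leads to a winning position for the opponent. Fill in the labels:
n=0: no move → L
n=1: no move → L
n=2: W (go to 1, an L position)
n=3: W (go to 1, an L position)
n=4: L (options 2(W), 3(W) are all W)
n=5: W (go to 4, an L position)
n=6: W (go to 4, an L position)
n=7: L (sole option 6(W) is W)
n=8: W (go to 4, an L position)
n=9: L (options 3(W), 6(W), 8(W) are all W)
n=10: W (go to 9, an L position)
n=11: L (sole option 10(W) is W)
n=12: W (go to 4, an L position)
n=13: L (sole option 12(W) is W)
n=14: W (go to 7, an L position)
n=15: L (options 5(W), 10(W), 12(W), 14(W) are all W)
n=16: W (go to 15, an L position)
n=17: L (sole option 16(W) is W)
n=18: W (go to 9, an L position)
n=19: L (sole option 18(W) is W)
The starting position 19 is L: whatever Maya does, the opponent receives a W position.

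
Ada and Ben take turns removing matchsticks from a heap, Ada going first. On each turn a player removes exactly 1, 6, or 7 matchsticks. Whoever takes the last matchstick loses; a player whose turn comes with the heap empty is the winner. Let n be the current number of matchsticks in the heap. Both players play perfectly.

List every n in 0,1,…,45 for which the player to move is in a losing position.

Positions with no move are W. A position that does have a move is losing for the player to move precisely when every available move leads to a winning position for the opponent. Fill in the labels:
n=0: no move; the opponent has just taken the last matchstick and therefore loses → W
n=1: the only move is to 0(W), a W ⇒ L
n=2: can move to 1, which is L ⇒ W
n=3: the only move is to 2(W), a W ⇒ L
n=4: can move to 3, which is L ⇒ W
n=5: the only move is to 4(W), a W ⇒ L
n=6: can move to 5, which is L ⇒ W
n=7: can move to 1, which is L ⇒ W
n=8: can move to 1, which is L ⇒ W
n=9: can move to 3, which is L ⇒ W
n=10: can move to 3, which is L ⇒ W
n=11: can move to 5, which is L ⇒ W
n=12: can move to 5, which is L ⇒ W
n=13: moves to 12(W), 7(W), 6(W); every one is W ⇒ L
n=14: can move to 13, which is L ⇒ W
n=15: moves to 14(W), 9(W), 8(W); every one is W ⇒ L
n=16: can move to 15, which is L ⇒ W
n=17: moves to 16(W), 11(W), 10(W); every one is W ⇒ L
n=18: can move to 17, which is L ⇒ W
n=19: can move to 13, which is L ⇒ W
n=20: can move to 13, which is L ⇒ W
n=21: can move to 15, which is L ⇒ W
n=22: can move to 15, which is L ⇒ W
n=23: can move to 17, which is L ⇒ W
n=24: can move to 17, which is L ⇒ W
n=25: moves to 24(W), 19(W), 18(W); every one is W ⇒ L
n=26: can move to 25, which is L ⇒ W
n=27: moves to 26(W), 21(W), 20(W); every one is W ⇒ L
n=28: can move to 27, which is L ⇒ W
n=29: moves to 28(W), 23(W), 22(W); every one is W ⇒ L
n=30: can move to 29, which is L ⇒ W
n=31: can move to 25, which is L ⇒ W
n=32: can move to 25, which is L ⇒ W
n=33: can move to 27, which is L ⇒ W
n=34: can move to 27, which is L ⇒ W
n=35: can move to 29, which is L ⇒ W
n=36: can move to 29, which is L ⇒ W
n=37: moves to 36(W), 31(W), 30(W); every one is W ⇒ L
n=38: can move to 37, which is L ⇒ W
n=39: moves to 38(W), 33(W), 32(W); every one is W ⇒ L
n=40: can move to 39, which is L ⇒ W
n=41: moves to 40(W), 35(W), 34(W); every one is W ⇒ L
n=42: can move to 41, which is L ⇒ W
n=43: can move to 37, which is L ⇒ W
n=44: can move to 37, which is L ⇒ W
n=45: can move to 39, which is L ⇒ W
The losing starting values of n are exactly the entries labelled L in this table (12 of them).

1, 3, 5, 13, 15, 17, 25, 27, 29, 37, 39, 41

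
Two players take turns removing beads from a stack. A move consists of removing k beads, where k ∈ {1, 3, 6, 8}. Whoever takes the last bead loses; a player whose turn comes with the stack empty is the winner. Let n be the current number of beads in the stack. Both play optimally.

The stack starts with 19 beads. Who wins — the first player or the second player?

Label each position W (a win for the player to move) or L (a loss). A position with no legal move is W; any other position is W exactly when some move reaches an L, and L when every move reaches a W.
n=0: no move; the opponent has just taken the last bead and therefore loses → W
n=1: only reaches 0(W), which is W → L
n=2: reaches L-position 1 → W
n=3: only reaches 2(W), 0(W), all W → L
n=4: reaches L-position 3 → W
n=5: only reaches 4(W), 2(W), all W → L
n=6: reaches L-position 5 → W
n=7: reaches L-position 1 → W
n=8: reaches L-position 5 → W
n=9: reaches L-position 3 → W
n=10: only reaches 9(W), 7(W), 4(W), 2(W), all W → L
n=11: reaches L-position 10 → W
n=12: only reaches 11(W), 9(W), 6(W), 4(W), all W → L
n=13: reaches L-position 12 → W
n=14: only reaches 13(W), 11(W), 8(W), 6(W), all W → L
n=15: reaches L-position 14 → W
n=16: reaches L-position 10 → W
n=17: reaches L-position 14 → W
n=18: reaches L-position 12 → W
n=19: only reaches 18(W), 16(W), 13(W), 11(W), all W → L
The starting position 19 is L: whatever the player to move does, the opponent receives a W position.

The second player wins.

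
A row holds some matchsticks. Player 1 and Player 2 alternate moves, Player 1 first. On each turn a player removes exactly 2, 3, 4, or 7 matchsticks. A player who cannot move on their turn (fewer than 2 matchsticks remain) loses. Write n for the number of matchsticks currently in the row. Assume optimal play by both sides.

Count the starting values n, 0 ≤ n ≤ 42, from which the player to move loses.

12

Work bottom-up. With no move the player to move loses. Otherwise the position is W if at least one move leads to an L position for the opponent, and L if every move leads to a W.
n=0: no move → L
n=1: no move → L
n=2: →0(L), so W
n=3: →1(L), so W
n=4: →1(L), so W
n=5: →1(L), so W
n=6: →4(W), 3(W), 2(W) — all W, so L
n=7: →0(L), so W
n=8: →6(L), so W
n=9: →6(L), so W
n=10: →6(L), so W
n=11: →9(W), 8(W), 7(W), 4(W) — all W, so L
n=12: →10(W), 9(W), 8(W), 5(W) — all W, so L
n=13: →11(L), so W
n=14: →12(L), so W
n=15: →12(L), so W
n=16: →12(L), so W
n=17: →15(W), 14(W), 13(W), 10(W) — all W, so L
n=18: →11(L), so W
n=19: →17(L), so W
n=20: →17(L), so W
n=21: →17(L), so W
n=22: →20(W), 19(W), 18(W), 15(W) — all W, so L
n=23: →21(W), 20(W), 19(W), 16(W) — all W, so L
n=24: →22(L), so W
n=25: →23(L), so W
n=26: →23(L), so W
n=27: →23(L), so W
n=28: →26(W), 25(W), 24(W), 21(W) — all W, so L
n=29: →22(L), so W
n=30: →28(L), so W
n=31: →28(L), so W
n=32: →28(L), so W
n=33: →31(W), 30(W), 29(W), 26(W) — all W, so L
n=34: →32(W), 31(W), 30(W), 27(W) — all W, so L
n=35: →33(L), so W
n=36: →34(L), so W
n=37: →34(L), so W
n=38: →34(L), so W
n=39: →37(W), 36(W), 35(W), 32(W) — all W, so L
n=40: →33(L), so W
n=41: →39(L), so W
n=42: →39(L), so W
L entries with 0 ≤ n ≤ 42: n = 0, 1, 6, 11, 12, 17, 22, 23, 28, 33, 34, 39; that makes 12.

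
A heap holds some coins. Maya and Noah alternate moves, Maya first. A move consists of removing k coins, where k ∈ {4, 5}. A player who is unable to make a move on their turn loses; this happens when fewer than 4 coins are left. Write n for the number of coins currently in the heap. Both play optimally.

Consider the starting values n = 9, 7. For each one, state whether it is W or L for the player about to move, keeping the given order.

9: L, 7: W

Classify positions by backward induction: terminal positions (no move available) are L. From any other position, the mover wins iff some move reaches an L.
n=0: no move → L
n=1: no move → L
n=2: no move → L
n=3: no move → L
n=4: reaches L-position 0 → W
n=5: reaches L-position 1 → W
n=6: reaches L-position 2 → W
n=7: reaches L-position 3 → W
n=8: reaches L-position 3 → W
n=9: only reaches 5(W), 4(W), all W → L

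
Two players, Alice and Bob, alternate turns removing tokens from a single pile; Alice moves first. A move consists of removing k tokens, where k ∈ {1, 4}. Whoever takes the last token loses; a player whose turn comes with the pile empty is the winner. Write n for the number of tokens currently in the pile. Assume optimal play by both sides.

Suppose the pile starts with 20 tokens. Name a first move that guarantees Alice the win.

Remove 4, leaving 16.

Work bottom-up. With no move the player to move wins. Otherwise the position is W if at least one move leads to an L position for the opponent, and L if every move leads to a W.
n=0: no move; the opponent has just taken the last token and therefore loses → W
n=1: L (sole option 0(W) is W)
n=2: W (go to 1, an L position)
n=3: L (sole option 2(W) is W)
n=4: W (go to 3, an L position)
n=5: W (go to 1, an L position)
n=6: L (options 5(W), 2(W) are all W)
n=7: W (go to 6, an L position)
n=8: L (options 7(W), 4(W) are all W)
n=9: W (go to 8, an L position)
n=10: W (go to 6, an L position)
n=11: L (options 10(W), 7(W) are all W)
n=12: W (go to 11, an L position)
n=13: L (options 12(W), 9(W) are all W)
n=14: W (go to 13, an L position)
n=15: W (go to 11, an L position)
n=16: L (options 15(W), 12(W) are all W)
n=17: W (go to 16, an L position)
n=18: L (options 17(W), 14(W) are all W)
n=19: W (go to 18, an L position)
n=20: W (go to 16, an L position)
From 20, the L positions reachable in one move are: 16.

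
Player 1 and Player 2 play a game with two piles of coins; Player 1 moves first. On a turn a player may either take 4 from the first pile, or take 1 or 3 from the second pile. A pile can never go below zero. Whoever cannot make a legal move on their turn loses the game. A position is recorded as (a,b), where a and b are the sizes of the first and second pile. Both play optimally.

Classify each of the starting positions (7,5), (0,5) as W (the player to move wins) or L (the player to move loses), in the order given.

Compute win/loss labels from the base case upward. A position with no move is L. Any other position is W if it can reach an L in one move, else L.
No move ever increases a pile, so every position that can arise here has a ≤ 7 and b ≤ 5; it is enough to label the cells with 0 ≤ a ≤ 7 and 0 ≤ b ≤ 5.
Every move lowers a or b (never raises either), so fill the grid row by row in increasing a, and left to right within a row: each cell's successors are then already labelled.
      b=0  b=1  b=2  b=3  b=4  b=5
a=0:    L    W    L    W    L    W
a=1:    L    W    L    W    L    W
a=2:    L    W    L    W    L    W
a=3:    L    W    L    W    L    W
a=4:    W    L    W    L    W    L
a=5:    W    L    W    L    W    L
a=6:    W    L    W    L    W    L
a=7:    W    L    W    L    W    L
Cells with no legal move (terminal, hence L): (0,0), (1,0), (2,0), (3,0).
The remaining L cells, each justified by listing all of its moves:
(0,2): the only move is to (0,1)(W), a W ⇒ L
(0,4): moves to (0,3)(W), (0,1)(W); every one is W ⇒ L
(1,2): the only move is to (1,1)(W), a W ⇒ L
(1,4): moves to (1,3)(W), (1,1)(W); every one is W ⇒ L
(2,2): the only move is to (2,1)(W), a W ⇒ L
(2,4): moves to (2,3)(W), (2,1)(W); every one is W ⇒ L
(3,2): the only move is to (3,1)(W), a W ⇒ L
(3,4): moves to (3,3)(W), (3,1)(W); every one is W ⇒ L
(4,1): moves to (0,1)(W), (4,0)(W); every one is W ⇒ L
(4,3): moves to (0,3)(W), (4,2)(W), (4,0)(W); every one is W ⇒ L
(4,5): moves to (0,5)(W), (4,4)(W), (4,2)(W); every one is W ⇒ L
(5,1): moves to (1,1)(W), (5,0)(W); every one is W ⇒ L
(5,3): moves to (1,3)(W), (5,2)(W), (5,0)(W); every one is W ⇒ L
(5,5): moves to (1,5)(W), (5,4)(W), (5,2)(W); every one is W ⇒ L
(6,1): moves to (2,1)(W), (6,0)(W); every one is W ⇒ L
(6,3): moves to (2,3)(W), (6,2)(W), (6,0)(W); every one is W ⇒ L
(6,5): moves to (2,5)(W), (6,4)(W), (6,2)(W); every one is W ⇒ L
(7,1): moves to (3,1)(W), (7,0)(W); every one is W ⇒ L
(7,3): moves to (3,3)(W), (7,2)(W), (7,0)(W); every one is W ⇒ L
(7,5): moves to (3,5)(W), (7,4)(W), (7,2)(W); every one is W ⇒ L
Every other cell has at least one move into one of the L cells above, so it is W.
(7,5): one of the L cells justified above, so L
(0,5): the move to (0,4) reaches an L cell, so W

(7,5): L, (0,5): W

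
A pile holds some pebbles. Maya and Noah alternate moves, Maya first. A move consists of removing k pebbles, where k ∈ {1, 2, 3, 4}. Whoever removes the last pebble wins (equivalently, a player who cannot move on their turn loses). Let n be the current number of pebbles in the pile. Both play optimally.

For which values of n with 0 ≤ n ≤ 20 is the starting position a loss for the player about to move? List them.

0, 5, 10, 15, 20

Label each position W (a win for the player to move) or L (a loss). A position with no legal move is L; any other position is W exactly when some move reaches an L, and L when every move reaches a W.
n=0: no move → L
n=1: W (go to 0, an L position)
n=2: W (go to 0, an L position)
n=3: W (go to 0, an L position)
n=4: W (go to 0, an L position)
n=5: L (options 4(W), 3(W), 2(W), 1(W) are all W)
n=6: W (go to 5, an L position)
n=7: W (go to 5, an L position)
n=8: W (go to 5, an L position)
n=9: W (go to 5, an L position)
n=10: L (options 9(W), 8(W), 7(W), 6(W) are all W)
n=11: W (go to 10, an L position)
n=12: W (go to 10, an L position)
n=13: W (go to 10, an L position)
n=14: W (go to 10, an L position)
n=15: L (options 14(W), 13(W), 12(W), 11(W) are all W)
n=16: W (go to 15, an L position)
n=17: W (go to 15, an L position)
n=18: W (go to 15, an L position)
n=19: W (go to 15, an L position)
n=20: L (options 19(W), 18(W), 17(W), 16(W) are all W)
The losing starting values of n are exactly the entries labelled L in this table (5 of them).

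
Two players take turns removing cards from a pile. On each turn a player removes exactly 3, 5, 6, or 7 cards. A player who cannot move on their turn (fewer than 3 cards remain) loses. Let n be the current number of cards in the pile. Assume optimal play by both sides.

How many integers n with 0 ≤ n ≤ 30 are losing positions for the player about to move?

Label each position W (a win for the player to move) or L (a loss). A position with no legal move is L; any other position is W exactly when some move reaches an L, and L when every move reaches a W.
n=0: no move → L
n=1: no move → L
n=2: no move → L
n=3: can move to 0, which is L ⇒ W
n=4: can move to 1, which is L ⇒ W
n=5: can move to 2, which is L ⇒ W
n=6: can move to 1, which is L ⇒ W
n=7: can move to 2, which is L ⇒ W
n=8: can move to 2, which is L ⇒ W
n=9: can move to 2, which is L ⇒ W
n=10: moves to 7(W), 5(W), 4(W), 3(W); every one is W ⇒ L
n=11: moves to 8(W), 6(W), 5(W), 4(W); every one is W ⇒ L
n=12: moves to 9(W), 7(W), 6(W), 5(W); every one is W ⇒ L
n=13: can move to 10, which is L ⇒ W
n=14: can move to 11, which is L ⇒ W
n=15: can move to 12, which is L ⇒ W
n=16: can move to 11, which is L ⇒ W
n=17: can move to 12, which is L ⇒ W
n=18: can move to 12, which is L ⇒ W
n=19: can move to 12, which is L ⇒ W
n=20: moves to 17(W), 15(W), 14(W), 13(W); every one is W ⇒ L
n=21: moves to 18(W), 16(W), 15(W), 14(W); every one is W ⇒ L
n=22: moves to 19(W), 17(W), 16(W), 15(W); every one is W ⇒ L
n=23: can move to 20, which is L ⇒ W
n=24: can move to 21, which is L ⇒ W
n=25: can move to 22, which is L ⇒ W
n=26: can move to 21, which is L ⇒ W
n=27: can move to 22, which is L ⇒ W
n=28: can move to 22, which is L ⇒ W
n=29: can move to 22, which is L ⇒ W
n=30: moves to 27(W), 25(W), 24(W), 23(W); every one is W ⇒ L
L entries with 0 ≤ n ≤ 30: n = 0, 1, 2, 10, 11, 12, 20, 21, 22, 30; that makes 10.

10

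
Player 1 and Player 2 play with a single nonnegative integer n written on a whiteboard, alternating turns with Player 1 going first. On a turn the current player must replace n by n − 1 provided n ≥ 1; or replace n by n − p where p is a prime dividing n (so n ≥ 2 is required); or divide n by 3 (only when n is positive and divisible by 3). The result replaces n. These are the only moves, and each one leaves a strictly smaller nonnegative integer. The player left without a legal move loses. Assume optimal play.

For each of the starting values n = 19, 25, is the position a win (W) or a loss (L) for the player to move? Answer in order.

19: W, 25: L

Classify positions by backward induction: terminal positions (no move available) are L. From any other position, the mover wins iff some move reaches an L.
n=0: no move → L
n=1: →0(L), so W
n=2: →0(L), so W
n=3: →0(L), so W
n=4: →2(W), 3(W) — all W, so L
n=5: →0(L), so W
n=6: →4(L), so W
n=7: →0(L), so W
n=8: →6(W), 7(W) — all W, so L
n=9: →8(L), so W
n=10: →8(L), so W
n=11: →0(L), so W
n=12: →4(L), so W
n=13: →0(L), so W
n=14: →7(W), 12(W), 13(W) — all W, so L
n=15: →14(L), so W
n=16: →14(L), so W
n=17: →0(L), so W
n=18: →6(W), 15(W), 16(W), 17(W) — all W, so L
n=19: →0(L), so W
n=20: →18(L), so W
n=21: →14(L), so W
n=22: →11(W), 20(W), 21(W) — all W, so L
n=23: →0(L), so W
n=24: →8(L), so W
n=25: →20(W), 24(W) — all W, so L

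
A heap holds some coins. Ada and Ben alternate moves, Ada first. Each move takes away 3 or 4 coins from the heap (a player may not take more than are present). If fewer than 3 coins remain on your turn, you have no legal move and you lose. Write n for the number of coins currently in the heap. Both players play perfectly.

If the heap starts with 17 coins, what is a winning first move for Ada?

Work bottom-up. With no move the player to move loses. Otherwise the position is W if at least one move leads to an L position for the opponent, and L if every move leads to a W.
n=0: no move → L
n=1: no move → L
n=2: no move → L
n=3: →0(L), so W
n=4: →1(L), so W
n=5: →2(L), so W
n=6: →2(L), so W
n=7: →4(W), 3(W) — all W, so L
n=8: →5(W), 4(W) — all W, so L
n=9: →6(W), 5(W) — all W, so L
n=10: →7(L), so W
n=11: →8(L), so W
n=12: →9(L), so W
n=13: →9(L), so W
n=14: →11(W), 10(W) — all W, so L
n=15: →12(W), 11(W) — all W, so L
n=16: →13(W), 12(W) — all W, so L
n=17: →14(L), so W
From 17, the L positions reachable in one move are: 14.

Remove 3, leaving 14.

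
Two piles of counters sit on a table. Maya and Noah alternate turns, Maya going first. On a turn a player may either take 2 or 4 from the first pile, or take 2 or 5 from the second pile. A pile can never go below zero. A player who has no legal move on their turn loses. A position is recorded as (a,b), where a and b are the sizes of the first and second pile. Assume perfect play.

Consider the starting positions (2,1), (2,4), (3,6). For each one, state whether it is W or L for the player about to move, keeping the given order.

Compute win/loss labels from the base case upward. A position with no move is L. Any other position is W if it can reach an L in one move, else L.
No move ever increases a pile, so every position that can arise here has a ≤ 3 and b ≤ 6; it is enough to label the cells with 0 ≤ a ≤ 3 and 0 ≤ b ≤ 6.
Every move lowers a or b (never raises either), so fill the grid row by row in increasing a, and left to right within a row: each cell's successors are then already labelled.
      b=0  b=1  b=2  b=3  b=4  b=5  b=6
a=0:    L    L    W    W    L    W    W
a=1:    L    L    W    W    L    W    W
a=2:    W    W    L    L    W    W    L
a=3:    W    W    L    L    W    W    L
Cells with no legal move (terminal, hence L): (0,0), (0,1), (1,0), (1,1).
The remaining L cells, each justified by listing all of its moves:
(0,4): L (sole option (0,2)(W) is W)
(1,4): L (sole option (1,2)(W) is W)
(2,2): L (options (0,2)(W), (2,0)(W) are all W)
(2,3): L (options (0,3)(W), (2,1)(W) are all W)
(2,6): L (options (0,6)(W), (2,4)(W), (2,1)(W) are all W)
(3,2): L (options (1,2)(W), (3,0)(W) are all W)
(3,3): L (options (1,3)(W), (3,1)(W) are all W)
(3,6): L (options (1,6)(W), (3,4)(W), (3,1)(W) are all W)
Every other cell has at least one move into one of the L cells above, so it is W.
(2,1): the move to (0,1) reaches an L cell, so W
(2,4): the move to (0,4) reaches an L cell, so W
(3,6): one of the L cells justified above, so L

(2,1): W, (2,4): W, (3,6): L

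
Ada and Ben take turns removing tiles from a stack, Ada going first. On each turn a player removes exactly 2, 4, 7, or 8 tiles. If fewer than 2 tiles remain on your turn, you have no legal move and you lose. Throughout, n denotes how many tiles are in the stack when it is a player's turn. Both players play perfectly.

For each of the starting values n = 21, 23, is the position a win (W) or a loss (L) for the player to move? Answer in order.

21: W, 23: L

Compute win/loss labels from the base case upward. A position with no move is L. Any other position is W if it can reach an L in one move, else L.
n=0: no move → L
n=1: no move → L
n=2: W (go to 0, an L position)
n=3: W (go to 1, an L position)
n=4: W (go to 0, an L position)
n=5: W (go to 1, an L position)
n=6: L (options 4(W), 2(W) are all W)
n=7: W (go to 0, an L position)
n=8: W (go to 6, an L position)
n=9: W (go to 1, an L position)
n=10: W (go to 6, an L position)
n=11: L (options 9(W), 7(W), 4(W), 3(W) are all W)
n=12: L (options 10(W), 8(W), 5(W), 4(W) are all W)
n=13: W (go to 11, an L position)
n=14: W (go to 12, an L position)
n=15: W (go to 11, an L position)
n=16: W (go to 12, an L position)
n=17: L (options 15(W), 13(W), 10(W), 9(W) are all W)
n=18: W (go to 11, an L position)
n=19: W (go to 17, an L position)
n=20: W (go to 12, an L position)
n=21: W (go to 17, an L position)
n=22: L (options 20(W), 18(W), 15(W), 14(W) are all W)
n=23: L (options 21(W), 19(W), 16(W), 15(W) are all W)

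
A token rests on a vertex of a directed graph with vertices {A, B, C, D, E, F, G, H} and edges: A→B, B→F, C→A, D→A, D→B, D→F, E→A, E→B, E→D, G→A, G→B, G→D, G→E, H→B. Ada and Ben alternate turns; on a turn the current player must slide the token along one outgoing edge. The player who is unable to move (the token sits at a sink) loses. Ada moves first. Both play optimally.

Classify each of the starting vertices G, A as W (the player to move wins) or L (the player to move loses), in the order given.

Label each position W (a win for the player to move) or L (a loss). A position with no legal move is L; any other position is W exactly when some move reaches an L, and L when every move reaches a W.
Every edge goes from a vertex to one that appears earlier in the order F, B, A, D, E, C, G, H, so processing vertices in that order labels each vertex after all of its successors.
F: no outgoing edge → L
B: reaches L-position F → W
A: only reaches B(W), which is W → L
D: reaches L-position A → W
E: reaches L-position A → W
C: reaches L-position A → W
G: reaches L-position A → W
H: only reaches B(W), which is W → L

G: W, A: L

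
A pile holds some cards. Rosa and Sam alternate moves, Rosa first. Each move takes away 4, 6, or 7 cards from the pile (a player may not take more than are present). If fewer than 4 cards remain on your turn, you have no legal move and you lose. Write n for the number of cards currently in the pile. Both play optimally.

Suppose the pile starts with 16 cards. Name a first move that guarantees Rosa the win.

Remove 4, leaving 12.

Label each position W (a win for the player to move) or L (a loss). A position with no legal move is L; any other position is W exactly when some move reaches an L, and L when every move reaches a W.
n=0: no move → L
n=1: no move → L
n=2: no move → L
n=3: no move → L
n=4: reaches L-position 0 → W
n=5: reaches L-position 1 → W
n=6: reaches L-position 2 → W
n=7: reaches L-position 3 → W
n=8: reaches L-position 2 → W
n=9: reaches L-position 3 → W
n=10: reaches L-position 3 → W
n=11: only reaches 7(W), 5(W), 4(W), all W → L
n=12: only reaches 8(W), 6(W), 5(W), all W → L
n=13: only reaches 9(W), 7(W), 6(W), all W → L
n=14: only reaches 10(W), 8(W), 7(W), all W → L
n=15: reaches L-position 11 → W
n=16: reaches L-position 12 → W
From 16, the L positions reachable in one move are: 12.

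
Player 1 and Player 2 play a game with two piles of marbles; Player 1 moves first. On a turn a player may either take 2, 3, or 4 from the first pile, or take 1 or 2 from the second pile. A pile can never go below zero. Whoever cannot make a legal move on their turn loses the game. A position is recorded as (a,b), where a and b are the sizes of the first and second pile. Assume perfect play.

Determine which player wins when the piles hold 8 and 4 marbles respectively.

Classify positions by backward induction: terminal positions (no move available) are L. From any other position, the mover wins iff some move reaches an L.
No move ever increases a pile, so every position that can arise here has a ≤ 8 and b ≤ 4; it is enough to label the cells with 0 ≤ a ≤ 8 and 0 ≤ b ≤ 4.
Every move lowers a or b (never raises either), so fill the grid row by row in increasing a, and left to right within a row: each cell's successors are then already labelled.
      b=0  b=1  b=2  b=3  b=4
a=0:    L    W    W    L    W
a=1:    L    W    W    L    W
a=2:    W    L    W    W    L
a=3:    W    L    W    W    L
a=4:    W    W    L    W    W
a=5:    W    W    L    W    W
a=6:    L    W    W    L    W
a=7:    L    W    W    L    W
a=8:    W    L    W    W    L
Cells with no legal move (terminal, hence L): (0,0), (1,0).
The remaining L cells, each justified by listing all of its moves:
(0,3): L (options (0,2)(W), (0,1)(W) are all W)
(1,3): L (options (1,2)(W), (1,1)(W) are all W)
(2,1): L (options (0,1)(W), (2,0)(W) are all W)
(2,4): L (options (0,4)(W), (2,3)(W), (2,2)(W) are all W)
(3,1): L (options (1,1)(W), (0,1)(W), (3,0)(W) are all W)
(3,4): L (options (1,4)(W), (0,4)(W), (3,3)(W), (3,2)(W) are all W)
(4,2): L (options (2,2)(W), (1,2)(W), (0,2)(W), (4,1)(W), (4,0)(W) are all W)
(5,2): L (options (3,2)(W), (2,2)(W), (1,2)(W), (5,1)(W), (5,0)(W) are all W)
(6,0): L (options (4,0)(W), (3,0)(W), (2,0)(W) are all W)
(6,3): L (options (4,3)(W), (3,3)(W), (2,3)(W), (6,2)(W), (6,1)(W) are all W)
(7,0): L (options (5,0)(W), (4,0)(W), (3,0)(W) are all W)
(7,3): L (options (5,3)(W), (4,3)(W), (3,3)(W), (7,2)(W), (7,1)(W) are all W)
(8,1): L (options (6,1)(W), (5,1)(W), (4,1)(W), (8,0)(W) are all W)
(8,4): L (options (6,4)(W), (5,4)(W), (4,4)(W), (8,3)(W), (8,2)(W) are all W)
Every other cell has at least one move into one of the L cells above, so it is W.
Every move from (8,4) reaches a W position, so the mover loses.

Player 2 wins.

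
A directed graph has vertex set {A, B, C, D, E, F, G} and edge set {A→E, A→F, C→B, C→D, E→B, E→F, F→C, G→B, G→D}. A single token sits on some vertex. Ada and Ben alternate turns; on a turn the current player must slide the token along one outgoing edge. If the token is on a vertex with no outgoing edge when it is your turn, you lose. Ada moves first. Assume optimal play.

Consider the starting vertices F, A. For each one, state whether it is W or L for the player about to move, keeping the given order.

F: L, A: W

Classify positions by backward induction: terminal positions (no move available) are L. From any other position, the mover wins iff some move reaches an L.
Every edge goes from a vertex to one that appears earlier in the order B, D, C, G, F, E, A, so processing vertices in that order labels each vertex after all of its successors.
B: no outgoing edge → L
D: no outgoing edge → L
C: can move to D, which is L ⇒ W
G: can move to D, which is L ⇒ W
F: the only move is to C(W), a W ⇒ L
E: can move to F, which is L ⇒ W
A: can move to F, which is L ⇒ W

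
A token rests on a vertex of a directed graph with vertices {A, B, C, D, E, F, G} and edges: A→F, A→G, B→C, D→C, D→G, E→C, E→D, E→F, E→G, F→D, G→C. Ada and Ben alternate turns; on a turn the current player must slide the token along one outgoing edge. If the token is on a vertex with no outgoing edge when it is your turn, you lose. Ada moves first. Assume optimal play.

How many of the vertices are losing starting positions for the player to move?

Compute win/loss labels from the base case upward. A position with no move is L. Any other position is W if it can reach an L in one move, else L.
Every edge goes from a vertex to one that appears earlier in the order C, G, D, B, F, A, E, so processing vertices in that order labels each vertex after all of its successors.
C: no outgoing edge → L
G: can move to C, which is L ⇒ W
D: can move to C, which is L ⇒ W
B: can move to C, which is L ⇒ W
F: the only move is to D(W), a W ⇒ L
A: can move to F, which is L ⇒ W
E: can move to F, which is L ⇒ W
The L vertices are C, F; that is 2 in all.

2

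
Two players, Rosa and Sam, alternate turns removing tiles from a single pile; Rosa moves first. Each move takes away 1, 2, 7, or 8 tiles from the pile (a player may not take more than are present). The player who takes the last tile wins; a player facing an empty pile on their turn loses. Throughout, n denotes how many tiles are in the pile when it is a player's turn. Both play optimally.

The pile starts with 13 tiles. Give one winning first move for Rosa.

Remove 1, leaving 12.

Use the standard recursion: the mover loses at a terminal position; elsewhere, the mover wins exactly when some move hands the opponent an L position.
n=0: no move → L
n=1: can move to 0, which is L ⇒ W
n=2: can move to 0, which is L ⇒ W
n=3: moves to 2(W), 1(W); every one is W ⇒ L
n=4: can move to 3, which is L ⇒ W
n=5: can move to 3, which is L ⇒ W
n=6: moves to 5(W), 4(W); every one is W ⇒ L
n=7: can move to 6, which is L ⇒ W
n=8: can move to 6, which is L ⇒ W
n=9: moves to 8(W), 7(W), 2(W), 1(W); every one is W ⇒ L
n=10: can move to 9, which is L ⇒ W
n=11: can move to 9, which is L ⇒ W
n=12: moves to 11(W), 10(W), 5(W), 4(W); every one is W ⇒ L
n=13: can move to 12, which is L ⇒ W
From 13, the L positions reachable in one move are: 12, 6. Any move reaching one of these is winning.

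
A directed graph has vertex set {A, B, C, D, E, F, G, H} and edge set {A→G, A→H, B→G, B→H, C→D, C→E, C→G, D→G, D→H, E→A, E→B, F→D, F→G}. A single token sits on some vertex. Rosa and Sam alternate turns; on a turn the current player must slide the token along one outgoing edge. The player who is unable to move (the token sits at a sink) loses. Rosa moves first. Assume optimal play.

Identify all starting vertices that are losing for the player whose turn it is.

Build the W/L table. Terminal = L. A non-terminal position is W if it has a move to some L; otherwise it is L.
Every edge goes from a vertex to one that appears earlier in the order G, H, A, D, B, E, C, F, so processing vertices in that order labels each vertex after all of its successors.
G: no outgoing edge → L
H: no outgoing edge → L
A: reaches L-position H → W
D: reaches L-position H → W
B: reaches L-position H → W
E: only reaches B(W), A(W), all W → L
C: reaches L-position E → W
F: reaches L-position G → W
Reading off the rows marked L gives the requested list; there are 3 such vertices.

E, G, H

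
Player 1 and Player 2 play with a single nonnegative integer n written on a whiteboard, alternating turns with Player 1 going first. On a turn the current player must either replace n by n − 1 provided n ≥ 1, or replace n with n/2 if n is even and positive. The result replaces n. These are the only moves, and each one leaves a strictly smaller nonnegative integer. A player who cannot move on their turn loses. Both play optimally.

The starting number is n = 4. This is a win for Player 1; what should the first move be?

Move to 2.

Use the standard recursion: the mover loses at a terminal position; elsewhere, the mover wins exactly when some move hands the opponent an L position.
n=0: no move → L
n=1: W (go to 0, an L position)
n=2: L (sole option 1(W) is W)
n=3: W (go to 2, an L position)
n=4: W (go to 2, an L position)
From 4, the L positions reachable in one move are: 2.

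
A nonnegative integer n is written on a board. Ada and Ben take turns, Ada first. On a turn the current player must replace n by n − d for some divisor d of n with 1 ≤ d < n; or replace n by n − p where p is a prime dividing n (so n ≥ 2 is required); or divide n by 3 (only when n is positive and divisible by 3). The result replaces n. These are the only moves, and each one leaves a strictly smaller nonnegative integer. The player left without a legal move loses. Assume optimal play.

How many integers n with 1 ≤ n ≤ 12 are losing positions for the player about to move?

3

Compute win/loss labels from the base case upward. A position with no move is L. Any other position is W if it can reach an L in one move, else L.
n=0: no move → L
n=1: no move → L
n=2: reaches L-position 0 → W
n=3: reaches L-position 0 → W
n=4: only reaches 2(W), 3(W), all W → L
n=5: reaches L-position 0 → W
n=6: reaches L-position 4 → W
n=7: reaches L-position 0 → W
n=8: reaches L-position 4 → W
n=9: only reaches 3(W), 6(W), 8(W), all W → L
n=10: reaches L-position 9 → W
n=11: reaches L-position 0 → W
n=12: reaches L-position 4 → W
L entries with 1 ≤ n ≤ 12 (n=0 is outside the asked range and is not counted): n = 1, 4, 9; that makes 3.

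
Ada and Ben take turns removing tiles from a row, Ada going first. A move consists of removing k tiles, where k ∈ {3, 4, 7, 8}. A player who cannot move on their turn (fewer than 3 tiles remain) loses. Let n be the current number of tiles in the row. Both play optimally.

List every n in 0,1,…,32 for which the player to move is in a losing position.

Work bottom-up. With no move the player to move loses. Otherwise the position is W if at least one move leads to an L position for the opponent, and L if every move leads to a W.
n=0: no move → L
n=1: no move → L
n=2: no move → L
n=3: →0(L), so W
n=4: →1(L), so W
n=5: →2(L), so W
n=6: →2(L), so W
n=7: →0(L), so W
n=8: →1(L), so W
n=9: →2(L), so W
n=10: →2(L), so W
n=11: →8(W), 7(W), 4(W), 3(W) — all W, so L
n=12: →9(W), 8(W), 5(W), 4(W) — all W, so L
n=13: →10(W), 9(W), 6(W), 5(W) — all W, so L
n=14: →11(L), so W
n=15: →12(L), so W
n=16: →13(L), so W
n=17: →13(L), so W
n=18: →11(L), so W
n=19: →12(L), so W
n=20: →13(L), so W
n=21: →13(L), so W
n=22: →19(W), 18(W), 15(W), 14(W) — all W, so L
n=23: →20(W), 19(W), 16(W), 15(W) — all W, so L
n=24: →21(W), 20(W), 17(W), 16(W) — all W, so L
n=25: →22(L), so W
n=26: →23(L), so W
n=27: →24(L), so W
n=28: →24(L), so W
n=29: →22(L), so W
n=30: →23(L), so W
n=31: →24(L), so W
n=32: →24(L), so W
The losing starting values of n are exactly the entries labelled L in this table (9 of them).

0, 1, 2, 11, 12, 13, 22, 23, 24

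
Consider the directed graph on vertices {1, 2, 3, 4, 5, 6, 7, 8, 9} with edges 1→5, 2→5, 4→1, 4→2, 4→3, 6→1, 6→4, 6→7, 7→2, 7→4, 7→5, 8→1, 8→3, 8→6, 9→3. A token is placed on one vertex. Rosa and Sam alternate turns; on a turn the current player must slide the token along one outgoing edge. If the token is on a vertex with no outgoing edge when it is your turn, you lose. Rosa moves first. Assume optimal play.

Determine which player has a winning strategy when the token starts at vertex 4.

Compute win/loss labels from the base case upward. A position with no move is L. Any other position is W if it can reach an L in one move, else L.
Every edge goes from a vertex to one that appears earlier in the order 5, 3, 2, 1, 4, 7, 9, 6, 8, so processing vertices in that order labels each vertex after all of its successors.
5: no outgoing edge → L
3: no outgoing edge → L
2: W (go to 5, an L position)
1: W (go to 5, an L position)
4: W (go to 3, an L position)
7: W (go to 5, an L position)
9: W (go to 3, an L position)
6: L (options 7(W), 4(W), 1(W) are all W)
8: W (go to 6, an L position)
The starting position 4 is W: Rosa should move to 3, handing over an L position.

Rosa wins.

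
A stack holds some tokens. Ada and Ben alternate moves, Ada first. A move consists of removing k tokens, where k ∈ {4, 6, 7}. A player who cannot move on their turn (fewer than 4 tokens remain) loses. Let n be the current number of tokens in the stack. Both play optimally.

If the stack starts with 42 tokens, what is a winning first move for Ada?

Build the W/L table. Terminal = L. A non-terminal position is W if it has a move to some L; otherwise it is L.
n=0: no move → L
n=1: no move → L
n=2: no move → L
n=3: no move → L
n=4: W (go to 0, an L position)
n=5: W (go to 1, an L position)
n=6: W (go to 2, an L position)
n=7: W (go to 3, an L position)
n=8: W (go to 2, an L position)
n=9: W (go to 3, an L position)
n=10: W (go to 3, an L position)
n=11: L (options 7(W), 5(W), 4(W) are all W)
n=12: L (options 8(W), 6(W), 5(W) are all W)
n=13: L (options 9(W), 7(W), 6(W) are all W)
n=14: L (options 10(W), 8(W), 7(W) are all W)
n=15: W (go to 11, an L position)
n=16: W (go to 12, an L position)
n=17: W (go to 13, an L position)
n=18: W (go to 14, an L position)
n=19: W (go to 13, an L position)
n=20: W (go to 14, an L position)
n=21: W (go to 14, an L position)
n=22: L (options 18(W), 16(W), 15(W) are all W)
n=23: L (options 19(W), 17(W), 16(W) are all W)
n=24: L (options 20(W), 18(W), 17(W) are all W)
n=25: L (options 21(W), 19(W), 18(W) are all W)
n=26: W (go to 22, an L position)
n=27: W (go to 23, an L position)
n=28: W (go to 24, an L position)
n=29: W (go to 25, an L position)
n=30: W (go to 24, an L position)
n=31: W (go to 25, an L position)
n=32: W (go to 25, an L position)
n=33: L (options 29(W), 27(W), 26(W) are all W)
n=34: L (options 30(W), 28(W), 27(W) are all W)
n=35: L (options 31(W), 29(W), 28(W) are all W)
n=36: L (options 32(W), 30(W), 29(W) are all W)
n=37: W (go to 33, an L position)
n=38: W (go to 34, an L position)
n=39: W (go to 35, an L position)
n=40: W (go to 36, an L position)
n=41: W (go to 35, an L position)
n=42: W (go to 36, an L position)
From 42, the L positions reachable in one move are: 36, 35. Any move reaching one of these is winning.

Remove 6, leaving 36.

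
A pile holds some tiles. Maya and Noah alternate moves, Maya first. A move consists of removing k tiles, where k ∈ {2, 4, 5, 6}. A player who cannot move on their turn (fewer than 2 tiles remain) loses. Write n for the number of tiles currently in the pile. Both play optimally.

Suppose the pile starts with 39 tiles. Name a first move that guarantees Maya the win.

Remove 6, leaving 33.

Compute win/loss labels from the base case upward. A position with no move is L. Any other position is W if it can reach an L in one move, else L.
n=0: no move → L
n=1: no move → L
n=2: W (go to 0, an L position)
n=3: W (go to 1, an L position)
n=4: W (go to 0, an L position)
n=5: W (go to 1, an L position)
n=6: W (go to 1, an L position)
n=7: W (go to 1, an L position)
n=8: L (options 6(W), 4(W), 3(W), 2(W) are all W)
n=9: L (options 7(W), 5(W), 4(W), 3(W) are all W)
n=10: W (go to 8, an L position)
n=11: W (go to 9, an L position)
n=12: W (go to 8, an L position)
n=13: W (go to 9, an L position)
n=14: W (go to 9, an L position)
n=15: W (go to 9, an L position)
n=16: L (options 14(W), 12(W), 11(W), 10(W) are all W)
n=17: L (options 15(W), 13(W), 12(W), 11(W) are all W)
n=18: W (go to 16, an L position)
n=19: W (go to 17, an L position)
n=20: W (go to 16, an L position)
n=21: W (go to 17, an L position)
n=22: W (go to 17, an L position)
n=23: W (go to 17, an L position)
n=24: L (options 22(W), 20(W), 19(W), 18(W) are all W)
n=25: L (options 23(W), 21(W), 20(W), 19(W) are all W)
n=26: W (go to 24, an L position)
n=27: W (go to 25, an L position)
n=28: W (go to 24, an L position)
n=29: W (go to 25, an L position)
n=30: W (go to 25, an L position)
n=31: W (go to 25, an L position)
n=32: L (options 30(W), 28(W), 27(W), 26(W) are all W)
n=33: L (options 31(W), 29(W), 28(W), 27(W) are all W)
n=34: W (go to 32, an L position)
n=35: W (go to 33, an L position)
n=36: W (go to 32, an L position)
n=37: W (go to 33, an L position)
n=38: W (go to 33, an L position)
n=39: W (go to 33, an L position)
From 39, the L positions reachable in one move are: 33.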